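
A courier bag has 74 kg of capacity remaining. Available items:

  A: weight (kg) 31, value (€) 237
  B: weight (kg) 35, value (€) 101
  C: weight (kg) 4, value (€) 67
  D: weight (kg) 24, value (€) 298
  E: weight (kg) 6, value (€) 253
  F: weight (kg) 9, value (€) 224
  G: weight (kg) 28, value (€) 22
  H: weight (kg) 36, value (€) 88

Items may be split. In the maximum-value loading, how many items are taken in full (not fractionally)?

5

Greedy by value/weight ratio, highest first.
Ratios (sorted): E 42.17, F 24.89, C 16.75, D 12.42, A 7.65, B 2.89, H 2.44, G 0.79
take E (6 @ 253); take F (9 @ 224); take C (4 @ 67); take D (24 @ 298); take A (31 @ 237). Capacity used 74/74.
5 item(s) taken whole.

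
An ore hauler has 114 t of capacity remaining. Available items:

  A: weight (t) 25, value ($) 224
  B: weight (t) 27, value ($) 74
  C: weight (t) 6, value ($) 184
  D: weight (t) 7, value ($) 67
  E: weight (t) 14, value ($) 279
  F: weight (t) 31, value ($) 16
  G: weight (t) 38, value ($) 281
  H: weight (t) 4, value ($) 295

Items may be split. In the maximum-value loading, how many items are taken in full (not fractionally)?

6

Greedy by value/weight ratio, highest first.
Order: H (295/4=73.75) > C (184/6=30.67) > E (279/14=19.93) > D (67/7=9.57) > A (224/25=8.96) > G (281/38=7.39) > B (74/27=2.74) > F (16/31=0.52)
Fill: take H (4 @ 295) → take C (6 @ 184) → take E (14 @ 279) → take D (7 @ 67) → take A (25 @ 224) → take G (38 @ 281) → take 20/27 of B → 54.81; 114/114 used.
6 item(s) taken whole; one partial (take 20/27 of B).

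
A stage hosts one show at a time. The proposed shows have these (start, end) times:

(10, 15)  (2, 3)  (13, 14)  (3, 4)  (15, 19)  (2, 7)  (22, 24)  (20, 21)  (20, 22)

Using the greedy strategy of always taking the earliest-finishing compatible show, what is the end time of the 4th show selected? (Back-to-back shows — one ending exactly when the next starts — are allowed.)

Sort by end time and greedily take each interval whose start is ≥ the last chosen end.
Sorted by end: (2,3)  (3,4)  (2,7)  (13,14)  (10,15)  (15,19)  (20,21)  (20,22)  (22,24)
take (2,3); take (3,4); take (13,14); take (15,19); take (20,21); take (22,24).
Selected: (2,3) (3,4) (13,14) (15,19) (20,21) (22,24)

19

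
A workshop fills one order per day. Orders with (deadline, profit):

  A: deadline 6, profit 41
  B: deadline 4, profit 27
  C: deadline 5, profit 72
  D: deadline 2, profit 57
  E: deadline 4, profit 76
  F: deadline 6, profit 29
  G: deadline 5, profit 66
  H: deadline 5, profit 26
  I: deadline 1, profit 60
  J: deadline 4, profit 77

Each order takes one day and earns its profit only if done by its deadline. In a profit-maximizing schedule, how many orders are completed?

Sort by profit descending; place each in the latest free slot ≤ its deadline.
Profit order: J=77 E=76 C=72 G=66 I=60 D=57 A=41 F=29 B=27 H=26
Assign: J→slot 4, E→slot 3, C→slot 5, G→slot 2, I→slot 1, D skipped, A→slot 6, F skipped, B skipped, H skipped.
Slots: [1:I] [2:G] [3:E] [4:J] [5:C] [6:A]
6 of 10 scheduled.

6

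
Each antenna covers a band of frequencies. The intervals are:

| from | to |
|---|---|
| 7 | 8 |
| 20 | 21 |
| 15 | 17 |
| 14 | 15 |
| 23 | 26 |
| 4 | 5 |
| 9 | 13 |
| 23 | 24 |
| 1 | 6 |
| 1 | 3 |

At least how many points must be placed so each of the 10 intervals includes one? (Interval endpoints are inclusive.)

Sort by right endpoint; whenever an interval is uncovered, place a point at its right end.
Sorted: [1,3] [4,5] [1,6] [7,8] [9,13] [14,15] [15,17] [20,21] [23,24] [23,26]
{[1,3]} hit by 3; {[4,5],[1,6]} hit by 5; {[7,8]} hit by 8; {[9,13]} hit by 13; {[14,15],[15,17]} hit by 15; {[20,21]} hit by 21; {[23,24],[23,26]} hit by 24.
Points: 3, 5, 8, 13, 15, 21, 24 (7 total).

7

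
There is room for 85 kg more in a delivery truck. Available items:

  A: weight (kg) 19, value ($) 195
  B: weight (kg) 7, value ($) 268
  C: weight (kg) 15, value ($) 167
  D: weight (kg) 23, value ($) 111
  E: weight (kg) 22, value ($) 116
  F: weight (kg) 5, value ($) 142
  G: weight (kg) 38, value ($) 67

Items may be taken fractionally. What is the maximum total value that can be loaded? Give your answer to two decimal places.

970.04

Ratios (sorted): B 38.29, F 28.40, C 11.13, A 10.26, E 5.27, D 4.83, G 1.76
take B (7 @ 268); take F (5 @ 142); take C (15 @ 167); take A (19 @ 195); take E (22 @ 116); take 17/23 of D → 82.04. Capacity used 85/85.
Total value = 970.04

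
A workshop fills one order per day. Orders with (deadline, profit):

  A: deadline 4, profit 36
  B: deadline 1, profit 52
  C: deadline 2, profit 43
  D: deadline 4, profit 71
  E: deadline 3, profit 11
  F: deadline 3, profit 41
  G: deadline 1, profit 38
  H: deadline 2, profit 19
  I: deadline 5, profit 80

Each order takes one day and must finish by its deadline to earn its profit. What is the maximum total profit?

287

Sort by profit descending; place each in the latest free slot ≤ its deadline.
Profit order: I=80 D=71 B=52 C=43 F=41 G=38 A=36 H=19 E=11
Assign: I→slot 5, D→slot 4, B→slot 1, C→slot 2, F→slot 3, G skipped, A skipped, H skipped, E skipped.
Slots: [1:B] [2:C] [3:F] [4:D] [5:I]
Profit = 52 + 43 + 41 + 71 + 80 = 287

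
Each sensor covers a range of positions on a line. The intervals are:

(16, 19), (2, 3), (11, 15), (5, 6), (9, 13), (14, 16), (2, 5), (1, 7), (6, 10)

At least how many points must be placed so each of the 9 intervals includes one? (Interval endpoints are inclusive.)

4

Process intervals by earliest right end; each time one isn't hit yet, stab at its right endpoint.
By right end: [2,3]  [2,5]  [5,6]  [1,7]  [6,10]  [9,13]  [11,15]  [14,16]  [16,19]
[2,3] uncovered → point at 3; [5,6] uncovered → point at 6; [9,13] uncovered → point at 13; [14,16] uncovered → point at 16.
Points: 3, 6, 13, 16 (4 total).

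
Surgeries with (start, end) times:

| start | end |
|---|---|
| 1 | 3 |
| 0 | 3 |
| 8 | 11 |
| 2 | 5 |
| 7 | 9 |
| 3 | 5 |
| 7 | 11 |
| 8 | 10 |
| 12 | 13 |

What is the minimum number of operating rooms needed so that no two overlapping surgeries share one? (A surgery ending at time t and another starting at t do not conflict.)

starts: [0, 1, 2, 3, 7, 7, 8, 8, 12]
ends:   [3, 3, 5, 5, 9, 10, 11, 11, 13]
s0→1 s1→2 s2→3 e3→2 e3→1 s3→2 e5→1 e5→0 s7→1 s7→2 s8→3 s8→4  — peak 4.

4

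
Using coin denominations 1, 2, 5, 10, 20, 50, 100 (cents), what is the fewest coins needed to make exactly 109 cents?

4

Greedy: take as many of the largest coin as possible, then repeat with the remainder.
109 = 1×100 + 1×5 + 2×2
Total coins = 1 + 1 + 2 = 4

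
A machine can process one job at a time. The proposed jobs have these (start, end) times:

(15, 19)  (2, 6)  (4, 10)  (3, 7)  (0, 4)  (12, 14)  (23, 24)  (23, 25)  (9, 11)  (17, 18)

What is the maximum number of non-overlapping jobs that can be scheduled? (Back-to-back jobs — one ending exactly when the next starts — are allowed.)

Sorted by end: (0,4)  (2,6)  (3,7)  (4,10)  (9,11)  (12,14)  (17,18)  (15,19)  (23,24)  (23,25)
take (0,4); skip (3,7); take (4,10); take (12,14); take (17,18); take (23,24); skip (23,25).
Selected 5 jobs.

5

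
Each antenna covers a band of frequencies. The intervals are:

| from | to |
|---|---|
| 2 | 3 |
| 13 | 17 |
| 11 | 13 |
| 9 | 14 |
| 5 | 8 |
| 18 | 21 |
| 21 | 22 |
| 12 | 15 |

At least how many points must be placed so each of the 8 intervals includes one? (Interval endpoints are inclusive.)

4

Sorted: [2,3] [5,8] [11,13] [9,14] [12,15] [13,17] [18,21] [21,22]
{[2,3]} hit by 3; {[5,8]} hit by 8; {[11,13],[9,14],[12,15],[13,17]} hit by 13; {[18,21],[21,22]} hit by 21.
Points: 3, 8, 13, 21 (4 total).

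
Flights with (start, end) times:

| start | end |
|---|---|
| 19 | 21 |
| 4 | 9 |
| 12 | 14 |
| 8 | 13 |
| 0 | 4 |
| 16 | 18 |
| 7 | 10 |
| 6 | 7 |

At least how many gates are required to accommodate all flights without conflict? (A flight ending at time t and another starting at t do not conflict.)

3

Events (time:±→running): 0:+→1 4:-→0 4:+→1 6:+→2 7:-→1 7:+→2 8:+→3 … peak 3.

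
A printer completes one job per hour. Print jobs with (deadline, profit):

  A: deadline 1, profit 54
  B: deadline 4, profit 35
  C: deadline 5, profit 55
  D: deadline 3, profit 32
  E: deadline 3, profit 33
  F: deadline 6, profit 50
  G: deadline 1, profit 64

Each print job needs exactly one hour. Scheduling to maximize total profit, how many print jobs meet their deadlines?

By profit: G(d1,64), C(d5,55), A(d1,54), F(d6,50), B(d4,35), E(d3,33), D(d3,32)
G→slot 1; C→slot 5; A skipped; F→slot 6; B→slot 4; E→slot 3; D→slot 2.
6 of 7 scheduled.

6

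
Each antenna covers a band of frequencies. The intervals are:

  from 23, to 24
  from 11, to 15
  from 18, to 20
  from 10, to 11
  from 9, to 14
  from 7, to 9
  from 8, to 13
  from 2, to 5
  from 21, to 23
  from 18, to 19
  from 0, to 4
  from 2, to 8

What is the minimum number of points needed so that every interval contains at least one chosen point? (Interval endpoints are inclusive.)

By right end: [0,4]  [2,5]  [2,8]  [7,9]  [10,11]  [8,13]  [9,14]  [11,15]  [18,19]  [18,20]  [21,23]  [23,24]
[0,4] uncovered → point at 4; [7,9] uncovered → point at 9; [10,11] uncovered → point at 11; [18,19] uncovered → point at 19; [21,23] uncovered → point at 23.
Points: 4, 9, 11, 19, 23 (5 total).

5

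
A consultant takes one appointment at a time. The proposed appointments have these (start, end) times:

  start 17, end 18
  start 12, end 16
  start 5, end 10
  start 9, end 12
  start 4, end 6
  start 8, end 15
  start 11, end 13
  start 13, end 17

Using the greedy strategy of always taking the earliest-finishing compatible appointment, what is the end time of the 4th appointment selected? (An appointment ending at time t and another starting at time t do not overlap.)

Sorted by end: (4,6)  (5,10)  (9,12)  (11,13)  (8,15)  (12,16)  (13,17)  (17,18)
take (4,6); take (9,12); skip (11,13); take (12,16); take (17,18).
Selected: (4,6) (9,12) (12,16) (17,18)

18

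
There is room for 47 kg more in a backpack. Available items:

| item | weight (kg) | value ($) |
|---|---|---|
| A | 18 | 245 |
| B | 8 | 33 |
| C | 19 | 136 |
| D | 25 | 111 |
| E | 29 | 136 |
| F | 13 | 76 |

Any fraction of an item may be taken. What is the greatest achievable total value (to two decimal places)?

439.46

Greedy by value/weight ratio, highest first.
Ratios (sorted): A 13.61, C 7.16, F 5.85, E 4.69, D 4.44, B 4.12
take A (18 @ 245); take C (19 @ 136); take 10/13 of F → 58.46. Capacity used 47/47.
Total value = 439.46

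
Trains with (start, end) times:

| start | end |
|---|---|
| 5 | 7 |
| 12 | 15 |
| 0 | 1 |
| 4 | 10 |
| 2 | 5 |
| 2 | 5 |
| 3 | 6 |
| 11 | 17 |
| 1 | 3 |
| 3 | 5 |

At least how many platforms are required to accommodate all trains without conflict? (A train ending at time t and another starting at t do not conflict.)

starts: [0, 1, 2, 2, 3, 3, 4, 5, 11, 12]
ends:   [1, 3, 5, 5, 5, 6, 7, 10, 15, 17]
s0→1 e1→0 s1→1 s2→2 s2→3 e3→2 s3→3 s3→4 s4→5  — peak 5.

5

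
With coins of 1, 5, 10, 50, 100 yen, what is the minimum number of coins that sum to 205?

Use the largest denomination that fits, subtract, and repeat.
205 = 2×100 + 1×5
Total coins = 2 + 1 = 3

3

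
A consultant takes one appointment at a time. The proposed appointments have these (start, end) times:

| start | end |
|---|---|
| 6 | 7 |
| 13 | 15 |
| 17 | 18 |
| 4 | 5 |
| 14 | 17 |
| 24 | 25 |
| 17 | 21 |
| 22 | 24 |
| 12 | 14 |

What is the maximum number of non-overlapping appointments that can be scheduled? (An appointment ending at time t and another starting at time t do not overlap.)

7

Sorted by end: (4,5)  (6,7)  (12,14)  (13,15)  (14,17)  (17,18)  (17,21)  (22,24)  (24,25)
take (4,5); take (6,7); take (12,14); take (14,17); take (17,18); take (22,24); take (24,25).
Selected 7 appointments.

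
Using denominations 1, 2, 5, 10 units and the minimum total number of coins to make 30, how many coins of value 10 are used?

3

30 − 3×10→0
Count of 10: 3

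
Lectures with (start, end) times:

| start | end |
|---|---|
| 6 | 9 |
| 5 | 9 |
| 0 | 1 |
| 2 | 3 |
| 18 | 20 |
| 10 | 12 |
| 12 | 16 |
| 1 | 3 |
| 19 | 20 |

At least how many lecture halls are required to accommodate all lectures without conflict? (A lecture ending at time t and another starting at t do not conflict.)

The answer is the maximum number of intervals overlapping at any instant.
starts: [0, 1, 2, 5, 6, 10, 12, 18, 19]
ends:   [1, 3, 3, 9, 9, 12, 16, 20, 20]
s0→1 e1→0 s1→1 s2→2  — peak 2.

2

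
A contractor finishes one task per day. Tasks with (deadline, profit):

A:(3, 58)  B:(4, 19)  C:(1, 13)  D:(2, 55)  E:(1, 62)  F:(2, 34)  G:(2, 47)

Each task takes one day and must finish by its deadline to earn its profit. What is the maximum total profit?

194

Take jobs in profit order; each goes to the latest open slot no later than its deadline.
Profit order: E=62 A=58 D=55 G=47 F=34 B=19 C=13
Assign: E→slot 1, A→slot 3, D→slot 2, G skipped, F skipped, B→slot 4, C skipped.
Slots: [1:E] [2:D] [3:A] [4:B]
Profit = 62 + 55 + 58 + 19 = 194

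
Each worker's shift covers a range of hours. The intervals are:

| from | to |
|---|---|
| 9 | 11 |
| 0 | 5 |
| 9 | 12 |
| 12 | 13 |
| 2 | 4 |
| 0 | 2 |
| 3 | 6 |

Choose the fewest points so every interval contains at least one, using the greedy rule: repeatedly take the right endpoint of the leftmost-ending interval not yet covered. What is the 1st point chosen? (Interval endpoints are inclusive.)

2

Sorted: [0,2] [2,4] [0,5] [3,6] [9,11] [9,12] [12,13]
{[0,2],[2,4],[0,5]} hit by 2; {[3,6]} hit by 6; {[9,11],[9,12]} hit by 11; {[12,13]} hit by 13.
Points: 2, 6, 11, 13 (4 total).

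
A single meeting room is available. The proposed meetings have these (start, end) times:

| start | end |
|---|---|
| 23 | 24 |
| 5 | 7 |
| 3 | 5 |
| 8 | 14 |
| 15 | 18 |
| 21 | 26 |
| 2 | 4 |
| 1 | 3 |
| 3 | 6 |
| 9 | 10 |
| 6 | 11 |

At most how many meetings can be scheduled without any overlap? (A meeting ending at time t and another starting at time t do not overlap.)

6

Greedy by earliest finish: after sorting by end time, pick each interval compatible with the last pick.
By end time: (1,3), (2,4), (3,5), (3,6), (5,7), (9,10), (6,11), (8,14), (15,18), (23,24), (21,26).
Pick (1,3); next start ≥ 3 → (3,5); next start ≥ 5 → (5,7); next start ≥ 7 → (9,10); next start ≥ 10 → (15,18); next start ≥ 18 → (23,24).
Selected 6 meetings.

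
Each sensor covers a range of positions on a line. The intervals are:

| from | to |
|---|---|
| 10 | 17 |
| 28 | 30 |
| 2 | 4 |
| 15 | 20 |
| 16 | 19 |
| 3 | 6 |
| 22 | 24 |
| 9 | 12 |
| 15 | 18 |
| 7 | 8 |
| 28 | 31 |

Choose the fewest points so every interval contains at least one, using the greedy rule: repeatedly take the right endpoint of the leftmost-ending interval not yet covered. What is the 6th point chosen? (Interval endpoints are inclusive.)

Sort by right endpoint; whenever an interval is uncovered, place a point at its right end.
By right end: [2,4]  [3,6]  [7,8]  [9,12]  [10,17]  [15,18]  [16,19]  [15,20]  [22,24]  [28,30]  [28,31]
[2,4] uncovered → point at 4; [7,8] uncovered → point at 8; [9,12] uncovered → point at 12; [15,18] uncovered → point at 18; [22,24] uncovered → point at 24; [28,30] uncovered → point at 30.
Points: 4, 8, 12, 18, 24, 30 (6 total).

30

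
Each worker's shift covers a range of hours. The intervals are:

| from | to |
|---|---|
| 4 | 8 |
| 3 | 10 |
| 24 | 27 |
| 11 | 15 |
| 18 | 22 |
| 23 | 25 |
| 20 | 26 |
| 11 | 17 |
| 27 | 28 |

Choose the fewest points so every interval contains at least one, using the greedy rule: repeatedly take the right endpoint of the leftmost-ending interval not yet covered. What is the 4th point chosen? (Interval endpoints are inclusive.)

Sort by right endpoint; whenever an interval is uncovered, place a point at its right end.
By right end: [4,8]  [3,10]  [11,15]  [11,17]  [18,22]  [23,25]  [20,26]  [24,27]  [27,28]
[4,8] uncovered → point at 8; [11,15] uncovered → point at 15; [18,22] uncovered → point at 22; [23,25] uncovered → point at 25; [27,28] uncovered → point at 28.
Points: 8, 15, 22, 25, 28 (5 total).

25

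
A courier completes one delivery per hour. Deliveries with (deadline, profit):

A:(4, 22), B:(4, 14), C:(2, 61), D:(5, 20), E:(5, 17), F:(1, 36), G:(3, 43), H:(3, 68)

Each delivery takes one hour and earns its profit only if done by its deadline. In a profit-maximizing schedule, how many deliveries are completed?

5

Sort by profit descending; place each in the latest free slot ≤ its deadline.
By profit: H(d3,68), C(d2,61), G(d3,43), F(d1,36), A(d4,22), D(d5,20), E(d5,17), B(d4,14)
H→slot 3; C→slot 2; G→slot 1; F skipped; A→slot 4; D→slot 5; E skipped; B skipped.
5 of 8 scheduled.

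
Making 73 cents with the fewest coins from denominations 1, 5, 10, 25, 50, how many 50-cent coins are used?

73 = 1×50 + 2×10 + 3×1
Count of 50: 1

1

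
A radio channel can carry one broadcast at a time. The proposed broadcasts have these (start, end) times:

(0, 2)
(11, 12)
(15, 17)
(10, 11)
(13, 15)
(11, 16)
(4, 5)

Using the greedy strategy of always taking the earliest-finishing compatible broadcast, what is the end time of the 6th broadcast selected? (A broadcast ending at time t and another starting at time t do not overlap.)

17

Order by finish time; keep every interval that doesn't clash with the previous kept one.
Sorted by end: (0,2)  (4,5)  (10,11)  (11,12)  (13,15)  (11,16)  (15,17)
take (0,2); take (4,5); take (10,11); take (11,12); take (13,15); skip (11,16); take (15,17).
Selected: (0,2) (4,5) (10,11) (11,12) (13,15) (15,17)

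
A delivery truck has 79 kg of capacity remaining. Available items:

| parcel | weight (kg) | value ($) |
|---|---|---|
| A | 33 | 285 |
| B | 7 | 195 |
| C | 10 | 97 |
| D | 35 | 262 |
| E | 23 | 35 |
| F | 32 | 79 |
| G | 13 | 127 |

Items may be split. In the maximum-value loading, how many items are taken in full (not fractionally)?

4

Greedy by value/weight ratio, highest first.
Order: B (195/7=27.86) > G (127/13=9.77) > C (97/10=9.70) > A (285/33=8.64) > D (262/35=7.49) > F (79/32=2.47) > E (35/23=1.52)
Fill: take B (7 @ 195) → take G (13 @ 127) → take C (10 @ 97) → take A (33 @ 285) → take 16/35 of D → 119.77; 79/79 used.
4 item(s) taken whole; one partial (take 16/35 of D).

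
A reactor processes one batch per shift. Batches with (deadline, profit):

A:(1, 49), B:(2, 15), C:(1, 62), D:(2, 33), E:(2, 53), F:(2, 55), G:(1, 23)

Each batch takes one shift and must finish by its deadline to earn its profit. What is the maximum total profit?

117

Take jobs in profit order; each goes to the latest open slot no later than its deadline.
By profit: C(d1,62), F(d2,55), E(d2,53), A(d1,49), D(d2,33), G(d1,23), B(d2,15)
C→slot 1; F→slot 2; E skipped; A skipped; D skipped; G skipped; B skipped.
Profit = 62 + 55 = 117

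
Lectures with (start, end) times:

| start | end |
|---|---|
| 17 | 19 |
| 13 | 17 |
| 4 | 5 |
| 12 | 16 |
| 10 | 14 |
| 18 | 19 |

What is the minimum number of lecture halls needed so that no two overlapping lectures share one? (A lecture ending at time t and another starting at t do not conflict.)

3

starts: [4, 10, 12, 13, 17, 18]
ends:   [5, 14, 16, 17, 19, 19]
s4→1 e5→0 s10→1 s12→2 s13→3  — peak 3.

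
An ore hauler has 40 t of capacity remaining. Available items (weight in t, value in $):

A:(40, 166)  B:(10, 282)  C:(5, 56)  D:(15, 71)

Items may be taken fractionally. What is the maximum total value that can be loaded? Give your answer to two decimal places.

450.50

Greedy by value/weight ratio, highest first.
Order: B (282/10=28.20) > C (56/5=11.20) > D (71/15=4.73) > A (166/40=4.15)
Fill: take B (10 @ 282) → take C (5 @ 56) → take D (15 @ 71) → take 10/40 of A → 41.50; 40/40 used.
Total value = 450.50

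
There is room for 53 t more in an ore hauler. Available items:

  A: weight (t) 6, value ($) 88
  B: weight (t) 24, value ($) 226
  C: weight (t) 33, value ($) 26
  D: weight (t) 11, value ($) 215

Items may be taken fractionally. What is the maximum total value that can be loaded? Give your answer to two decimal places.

Greedy by value/weight ratio, highest first.
Ratios (sorted): D 19.55, A 14.67, B 9.42, C 0.79
take D (11 @ 215); take A (6 @ 88); take B (24 @ 226); take 12/33 of C → 9.45. Capacity used 53/53.
Total value = 538.45

538.45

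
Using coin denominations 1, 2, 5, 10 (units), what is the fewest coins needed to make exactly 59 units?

8

Use the largest denomination that fits, subtract, and repeat.
59 = 5×10 + 1×5 + 2×2
Total coins = 5 + 1 + 2 = 8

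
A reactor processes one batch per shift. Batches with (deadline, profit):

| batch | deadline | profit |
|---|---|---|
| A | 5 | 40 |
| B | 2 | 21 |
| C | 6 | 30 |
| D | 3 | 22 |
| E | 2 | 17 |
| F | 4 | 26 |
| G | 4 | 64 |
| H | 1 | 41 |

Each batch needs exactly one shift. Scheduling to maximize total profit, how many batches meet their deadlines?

6

Take jobs in profit order; each goes to the latest open slot no later than its deadline.
By profit: G(d4,64), H(d1,41), A(d5,40), C(d6,30), F(d4,26), D(d3,22), B(d2,21), E(d2,17)
G→slot 4; H→slot 1; A→slot 5; C→slot 6; F→slot 3; D→slot 2; B skipped; E skipped.
6 of 8 scheduled.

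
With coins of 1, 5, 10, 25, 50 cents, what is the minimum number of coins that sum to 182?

Greedy: take as many of the largest coin as possible, then repeat with the remainder.
182 − 3×50→32 − 1×25→7 − 1×5→2 − 2×1→0
Total coins = 3 + 1 + 1 + 2 = 7

7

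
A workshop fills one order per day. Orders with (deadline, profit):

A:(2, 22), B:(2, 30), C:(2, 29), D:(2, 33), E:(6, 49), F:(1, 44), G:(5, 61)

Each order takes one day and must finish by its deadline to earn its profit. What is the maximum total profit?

Sort by profit descending; place each in the latest free slot ≤ its deadline.
Profit order: G=61 E=49 F=44 D=33 B=30 C=29 A=22
Assign: G→slot 5, E→slot 6, F→slot 1, D→slot 2, B skipped, C skipped, A skipped.
Slots: [1:F] [2:D] [5:G] [6:E]
Profit = 44 + 33 + 61 + 49 = 187

187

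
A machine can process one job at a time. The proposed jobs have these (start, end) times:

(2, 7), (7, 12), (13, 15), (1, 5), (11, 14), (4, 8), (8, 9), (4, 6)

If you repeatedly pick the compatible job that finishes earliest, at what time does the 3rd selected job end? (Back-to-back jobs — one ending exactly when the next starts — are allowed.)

14

Order by finish time; keep every interval that doesn't clash with the previous kept one.
Sorted by end: (1,5)  (4,6)  (2,7)  (4,8)  (8,9)  (7,12)  (11,14)  (13,15)
take (1,5); take (8,9); skip (7,12); take (11,14).
Selected: (1,5) (8,9) (11,14)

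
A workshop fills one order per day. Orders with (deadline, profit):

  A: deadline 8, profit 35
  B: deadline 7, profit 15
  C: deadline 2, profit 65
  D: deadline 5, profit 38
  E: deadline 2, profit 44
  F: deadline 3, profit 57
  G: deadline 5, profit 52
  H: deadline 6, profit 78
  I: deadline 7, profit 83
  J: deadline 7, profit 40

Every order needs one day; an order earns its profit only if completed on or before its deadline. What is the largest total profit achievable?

454

Take jobs in profit order; each goes to the latest open slot no later than its deadline.
By profit: I(d7,83), H(d6,78), C(d2,65), F(d3,57), G(d5,52), E(d2,44), J(d7,40), D(d5,38), A(d8,35), B(d7,15)
I→slot 7; H→slot 6; C→slot 2; F→slot 3; G→slot 5; E→slot 1; J→slot 4; D skipped; A→slot 8; B skipped.
Profit = 44 + 65 + 57 + 40 + 52 + 78 + 83 + 35 = 454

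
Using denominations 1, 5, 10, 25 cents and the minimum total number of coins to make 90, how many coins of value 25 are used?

90 − 3×25→15 − 1×10→5 − 1×5→0
Count of 25: 3

3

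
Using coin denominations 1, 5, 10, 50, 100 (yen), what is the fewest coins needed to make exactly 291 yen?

291 = 2×100 + 1×50 + 4×10 + 1×1
Total coins = 2 + 1 + 4 + 1 = 8

8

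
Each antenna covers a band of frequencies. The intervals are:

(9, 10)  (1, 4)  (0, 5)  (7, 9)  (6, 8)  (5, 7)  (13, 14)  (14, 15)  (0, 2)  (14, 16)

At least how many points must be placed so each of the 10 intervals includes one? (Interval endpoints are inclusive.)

4

Sorted: [0,2] [1,4] [0,5] [5,7] [6,8] [7,9] [9,10] [13,14] [14,15] [14,16]
{[0,2],[1,4],[0,5]} hit by 2; {[5,7],[6,8],[7,9]} hit by 7; {[9,10]} hit by 10; {[13,14],[14,15],[14,16]} hit by 14.
Points: 2, 7, 10, 14 (4 total).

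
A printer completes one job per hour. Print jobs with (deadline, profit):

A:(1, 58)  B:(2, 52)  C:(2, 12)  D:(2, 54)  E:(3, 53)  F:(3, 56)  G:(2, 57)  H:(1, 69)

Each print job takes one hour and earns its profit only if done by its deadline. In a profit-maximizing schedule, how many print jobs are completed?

Sort by profit descending; place each in the latest free slot ≤ its deadline.
By profit: H(d1,69), A(d1,58), G(d2,57), F(d3,56), D(d2,54), E(d3,53), B(d2,52), C(d2,12)
H→slot 1; A skipped; G→slot 2; F→slot 3; D skipped; E skipped; B skipped; C skipped.
3 of 8 scheduled.

3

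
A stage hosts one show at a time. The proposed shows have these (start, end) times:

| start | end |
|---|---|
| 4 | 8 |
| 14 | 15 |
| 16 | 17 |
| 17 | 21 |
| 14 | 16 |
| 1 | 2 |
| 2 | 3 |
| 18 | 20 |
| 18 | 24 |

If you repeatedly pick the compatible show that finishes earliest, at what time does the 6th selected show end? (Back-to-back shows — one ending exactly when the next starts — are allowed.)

Order by finish time; keep every interval that doesn't clash with the previous kept one.
Sorted by end: (1,2)  (2,3)  (4,8)  (14,15)  (14,16)  (16,17)  (18,20)  (17,21)  (18,24)
take (1,2); take (2,3); take (4,8); take (14,15); take (16,17); take (18,20).
Selected: (1,2) (2,3) (4,8) (14,15) (16,17) (18,20)

20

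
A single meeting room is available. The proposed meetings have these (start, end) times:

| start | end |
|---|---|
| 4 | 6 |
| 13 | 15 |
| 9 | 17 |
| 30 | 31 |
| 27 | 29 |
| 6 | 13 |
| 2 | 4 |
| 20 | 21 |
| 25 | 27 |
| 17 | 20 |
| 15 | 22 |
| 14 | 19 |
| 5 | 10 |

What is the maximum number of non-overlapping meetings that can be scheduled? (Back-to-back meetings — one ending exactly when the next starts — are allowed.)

9

Order by finish time; keep every interval that doesn't clash with the previous kept one.
By end time: (2,4), (4,6), (5,10), (6,13), (13,15), (9,17), (14,19), (17,20), (20,21), (15,22), (25,27), (27,29), (30,31).
Pick (2,4); next start ≥ 4 → (4,6); next start ≥ 6 → (6,13); next start ≥ 13 → (13,15); next start ≥ 15 → (17,20); next start ≥ 20 → (20,21); next start ≥ 21 → (25,27); next start ≥ 27 → (27,29); next start ≥ 29 → (30,31).
Selected 9 meetings.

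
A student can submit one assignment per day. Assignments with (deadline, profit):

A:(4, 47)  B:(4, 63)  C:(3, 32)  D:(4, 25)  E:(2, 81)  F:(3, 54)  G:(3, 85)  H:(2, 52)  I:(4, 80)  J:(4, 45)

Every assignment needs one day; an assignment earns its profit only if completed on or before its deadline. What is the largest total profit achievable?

309

Take jobs in profit order; each goes to the latest open slot no later than its deadline.
Profit order: G=85 E=81 I=80 B=63 F=54 H=52 A=47 J=45 C=32 D=25
Assign: G→slot 3, E→slot 2, I→slot 4, B→slot 1, F skipped, H skipped, A skipped, J skipped, C skipped, D skipped.
Slots: [1:B] [2:E] [3:G] [4:I]
Profit = 63 + 81 + 85 + 80 = 309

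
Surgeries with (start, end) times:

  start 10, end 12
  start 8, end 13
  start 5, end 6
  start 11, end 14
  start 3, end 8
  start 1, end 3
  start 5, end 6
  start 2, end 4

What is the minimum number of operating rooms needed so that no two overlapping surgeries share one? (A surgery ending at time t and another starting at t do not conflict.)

3

Count concurrent intervals with a sweep; the peak is the room count.
starts: [1, 2, 3, 5, 5, 8, 10, 11]
ends:   [3, 4, 6, 6, 8, 12, 13, 14]
s1→1 s2→2 e3→1 s3→2 e4→1 s5→2 s5→3  — peak 3.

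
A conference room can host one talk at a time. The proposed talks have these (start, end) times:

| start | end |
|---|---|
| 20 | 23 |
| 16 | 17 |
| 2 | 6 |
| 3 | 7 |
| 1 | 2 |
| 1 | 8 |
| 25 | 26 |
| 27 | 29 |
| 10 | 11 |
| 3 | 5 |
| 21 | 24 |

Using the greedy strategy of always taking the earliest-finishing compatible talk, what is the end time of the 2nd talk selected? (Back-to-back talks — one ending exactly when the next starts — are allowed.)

Order by finish time; keep every interval that doesn't clash with the previous kept one.
Sorted by end: (1,2)  (3,5)  (2,6)  (3,7)  (1,8)  (10,11)  (16,17)  (20,23)  (21,24)  (25,26)  (27,29)
take (1,2); take (3,5); skip (2,6); take (10,11); take (16,17); take (20,23); take (25,26); take (27,29).
Selected: (1,2) (3,5) (10,11) (16,17) (20,23) (25,26) (27,29)

5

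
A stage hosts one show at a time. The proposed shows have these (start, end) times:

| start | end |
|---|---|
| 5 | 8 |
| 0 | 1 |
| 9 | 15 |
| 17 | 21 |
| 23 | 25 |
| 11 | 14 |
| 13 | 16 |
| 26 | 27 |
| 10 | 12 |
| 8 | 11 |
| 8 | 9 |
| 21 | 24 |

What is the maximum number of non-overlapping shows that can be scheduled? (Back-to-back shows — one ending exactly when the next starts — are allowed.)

8

Order by finish time; keep every interval that doesn't clash with the previous kept one.
Sorted by end: (0,1)  (5,8)  (8,9)  (8,11)  (10,12)  (11,14)  (9,15)  (13,16)  (17,21)  (21,24)  (23,25)  (26,27)
take (0,1); take (5,8); take (8,9); take (10,12); take (13,16); take (17,21); take (21,24); take (26,27).
Selected 8 shows.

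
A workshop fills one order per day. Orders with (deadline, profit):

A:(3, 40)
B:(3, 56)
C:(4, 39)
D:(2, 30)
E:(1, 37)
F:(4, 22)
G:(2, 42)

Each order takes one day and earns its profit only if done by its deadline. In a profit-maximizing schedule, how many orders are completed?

4

Sort by profit descending; place each in the latest free slot ≤ its deadline.
Profit order: B=56 G=42 A=40 C=39 E=37 D=30 F=22
Assign: B→slot 3, G→slot 2, A→slot 1, C→slot 4, E skipped, D skipped, F skipped.
Slots: [1:A] [2:G] [3:B] [4:C]
4 of 7 scheduled.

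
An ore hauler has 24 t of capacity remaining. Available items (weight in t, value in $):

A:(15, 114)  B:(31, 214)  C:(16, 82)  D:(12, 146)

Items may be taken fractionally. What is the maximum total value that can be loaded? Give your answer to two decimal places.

237.20

Ratios (sorted): D 12.17, A 7.60, B 6.90, C 5.12
take D (12 @ 146); take 12/15 of A → 91.20. Capacity used 24/24.
Total value = 237.20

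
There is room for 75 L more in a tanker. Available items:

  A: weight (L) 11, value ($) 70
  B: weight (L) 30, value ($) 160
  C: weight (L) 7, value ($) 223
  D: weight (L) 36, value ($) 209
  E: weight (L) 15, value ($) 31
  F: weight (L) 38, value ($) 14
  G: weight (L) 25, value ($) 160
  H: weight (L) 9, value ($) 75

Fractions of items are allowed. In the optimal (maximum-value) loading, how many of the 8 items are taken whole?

4

Greedy by value/weight ratio, highest first.
Ratios (sorted): C 31.86, H 8.33, G 6.40, A 6.36, D 5.81, B 5.33, E 2.07, F 0.37
take C (7 @ 223); take H (9 @ 75); take G (25 @ 160); take A (11 @ 70); take 23/36 of D → 133.53. Capacity used 75/75.
4 item(s) taken whole; one partial (take 23/36 of D).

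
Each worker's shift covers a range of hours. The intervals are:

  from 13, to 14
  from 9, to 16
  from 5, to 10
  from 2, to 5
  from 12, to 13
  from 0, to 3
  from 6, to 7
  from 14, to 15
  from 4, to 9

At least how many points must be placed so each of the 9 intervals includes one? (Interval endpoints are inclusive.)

4

Sort by right endpoint; whenever an interval is uncovered, place a point at its right end.
Sorted: [0,3] [2,5] [6,7] [4,9] [5,10] [12,13] [13,14] [14,15] [9,16]
{[0,3],[2,5]} hit by 3; {[6,7],[4,9],[5,10]} hit by 7; {[12,13],[13,14]} hit by 13; {[14,15],[9,16]} hit by 15.
Points: 3, 7, 13, 15 (4 total).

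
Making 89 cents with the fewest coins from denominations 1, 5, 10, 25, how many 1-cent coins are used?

Use the largest denomination that fits, subtract, and repeat.
89 = 3×25 + 1×10 + 4×1
Count of 1: 4

4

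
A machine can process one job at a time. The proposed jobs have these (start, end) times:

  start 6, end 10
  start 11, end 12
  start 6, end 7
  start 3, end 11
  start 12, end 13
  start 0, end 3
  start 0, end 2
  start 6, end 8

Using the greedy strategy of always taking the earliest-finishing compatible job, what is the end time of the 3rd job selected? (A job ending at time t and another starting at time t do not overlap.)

Sorted by end: (0,2)  (0,3)  (6,7)  (6,8)  (6,10)  (3,11)  (11,12)  (12,13)
take (0,2); take (6,7); take (11,12); take (12,13).
Selected: (0,2) (6,7) (11,12) (12,13)

12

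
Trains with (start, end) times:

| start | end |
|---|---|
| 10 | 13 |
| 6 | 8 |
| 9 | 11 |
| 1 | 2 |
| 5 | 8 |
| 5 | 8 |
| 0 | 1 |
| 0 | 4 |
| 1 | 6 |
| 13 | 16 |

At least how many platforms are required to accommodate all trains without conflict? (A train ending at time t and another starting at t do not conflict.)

The answer is the maximum number of intervals overlapping at any instant.
Events (time:±→running): 0:+→1 0:+→2 1:-→1 1:+→2 1:+→3 … peak 3.

3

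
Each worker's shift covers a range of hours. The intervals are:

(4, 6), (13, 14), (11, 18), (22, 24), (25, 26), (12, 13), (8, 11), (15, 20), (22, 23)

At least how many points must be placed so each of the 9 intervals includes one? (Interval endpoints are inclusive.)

6

By right end: [4,6]  [8,11]  [12,13]  [13,14]  [11,18]  [15,20]  [22,23]  [22,24]  [25,26]
[4,6] uncovered → point at 6; [8,11] uncovered → point at 11; [12,13] uncovered → point at 13; [15,20] uncovered → point at 20; [22,23] uncovered → point at 23; [25,26] uncovered → point at 26.
Points: 6, 11, 13, 20, 23, 26 (6 total).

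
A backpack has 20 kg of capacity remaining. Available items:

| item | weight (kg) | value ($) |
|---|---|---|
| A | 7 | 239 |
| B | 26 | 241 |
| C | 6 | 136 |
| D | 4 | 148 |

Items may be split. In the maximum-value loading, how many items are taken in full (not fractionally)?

Ratios (sorted): D 37.00, A 34.14, C 22.67, B 9.27
take D (4 @ 148); take A (7 @ 239); take C (6 @ 136); take 3/26 of B → 27.81. Capacity used 20/20.
3 item(s) taken whole; one partial (take 3/26 of B).

3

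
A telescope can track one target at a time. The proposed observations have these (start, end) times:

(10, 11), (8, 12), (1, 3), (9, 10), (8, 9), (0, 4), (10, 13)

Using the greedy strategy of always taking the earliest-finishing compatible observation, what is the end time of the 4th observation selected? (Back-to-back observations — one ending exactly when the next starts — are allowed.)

11

Sorted by end: (1,3)  (0,4)  (8,9)  (9,10)  (10,11)  (8,12)  (10,13)
take (1,3); skip (0,4); take (8,9); take (9,10); take (10,11); skip (8,12).
Selected: (1,3) (8,9) (9,10) (10,11)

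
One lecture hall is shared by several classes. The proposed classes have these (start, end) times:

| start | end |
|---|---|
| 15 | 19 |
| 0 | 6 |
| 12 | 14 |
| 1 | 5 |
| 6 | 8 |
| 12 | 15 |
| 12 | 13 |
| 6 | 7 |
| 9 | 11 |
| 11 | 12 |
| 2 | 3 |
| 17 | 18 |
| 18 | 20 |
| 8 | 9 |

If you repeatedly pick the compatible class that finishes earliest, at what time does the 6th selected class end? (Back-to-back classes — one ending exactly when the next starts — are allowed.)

13

Sorted by end: (2,3)  (1,5)  (0,6)  (6,7)  (6,8)  (8,9)  (9,11)  (11,12)  (12,13)  (12,14)  (12,15)  (17,18)  (15,19)  (18,20)
take (2,3); skip (1,5); take (6,7); skip (6,8); take (8,9); take (9,11); take (11,12); take (12,13); take (17,18); skip (15,19); take (18,20).
Selected: (2,3) (6,7) (8,9) (9,11) (11,12) (12,13) (17,18) (18,20)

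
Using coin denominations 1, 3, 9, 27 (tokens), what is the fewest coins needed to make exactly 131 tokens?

131 − 4×27→23 − 2×9→5 − 1×3→2 − 2×1→0
Total coins = 4 + 2 + 1 + 2 = 9

9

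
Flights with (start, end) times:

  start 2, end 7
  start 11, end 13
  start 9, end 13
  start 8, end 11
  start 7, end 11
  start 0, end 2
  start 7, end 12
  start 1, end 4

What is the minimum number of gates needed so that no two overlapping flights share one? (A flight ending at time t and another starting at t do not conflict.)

Count concurrent intervals with a sweep; the peak is the room count.
starts: [0, 1, 2, 7, 7, 8, 9, 11]
ends:   [2, 4, 7, 11, 11, 12, 13, 13]
s0→1 s1→2 e2→1 s2→2 e4→1 e7→0 s7→1 s7→2 s8→3 s9→4  — peak 4.

4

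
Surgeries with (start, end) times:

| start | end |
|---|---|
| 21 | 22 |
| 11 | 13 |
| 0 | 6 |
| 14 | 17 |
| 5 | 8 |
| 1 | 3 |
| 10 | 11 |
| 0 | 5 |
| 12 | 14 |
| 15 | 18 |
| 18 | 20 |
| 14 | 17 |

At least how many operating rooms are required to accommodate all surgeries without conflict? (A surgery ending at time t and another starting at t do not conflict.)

The answer is the maximum number of intervals overlapping at any instant.
Events (time:±→running): 0:+→1 0:+→2 1:+→3 … peak 3.

3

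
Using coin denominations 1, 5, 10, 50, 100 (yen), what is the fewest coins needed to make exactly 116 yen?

4

Greedy: take as many of the largest coin as possible, then repeat with the remainder.
116 = 1×100 + 1×10 + 1×5 + 1×1
Total coins = 1 + 1 + 1 + 1 = 4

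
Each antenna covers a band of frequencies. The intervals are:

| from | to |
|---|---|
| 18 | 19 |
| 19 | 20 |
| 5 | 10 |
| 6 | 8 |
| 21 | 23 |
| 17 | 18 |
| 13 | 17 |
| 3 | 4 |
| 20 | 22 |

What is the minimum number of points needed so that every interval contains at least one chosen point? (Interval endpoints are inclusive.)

5

Process intervals by earliest right end; each time one isn't hit yet, stab at its right endpoint.
Sorted: [3,4] [6,8] [5,10] [13,17] [17,18] [18,19] [19,20] [20,22] [21,23]
{[3,4]} hit by 4; {[6,8],[5,10]} hit by 8; {[13,17],[17,18]} hit by 17; {[18,19],[19,20]} hit by 19; {[20,22],[21,23]} hit by 22.
Points: 4, 8, 17, 19, 22 (5 total).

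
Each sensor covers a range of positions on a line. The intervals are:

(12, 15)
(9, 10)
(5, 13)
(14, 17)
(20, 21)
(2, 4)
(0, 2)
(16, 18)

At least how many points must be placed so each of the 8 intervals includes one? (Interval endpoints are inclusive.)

5

Process intervals by earliest right end; each time one isn't hit yet, stab at its right endpoint.
Sorted: [0,2] [2,4] [9,10] [5,13] [12,15] [14,17] [16,18] [20,21]
{[0,2],[2,4]} hit by 2; {[9,10],[5,13]} hit by 10; {[12,15],[14,17]} hit by 15; {[16,18]} hit by 18; {[20,21]} hit by 21.
Points: 2, 10, 15, 18, 21 (5 total).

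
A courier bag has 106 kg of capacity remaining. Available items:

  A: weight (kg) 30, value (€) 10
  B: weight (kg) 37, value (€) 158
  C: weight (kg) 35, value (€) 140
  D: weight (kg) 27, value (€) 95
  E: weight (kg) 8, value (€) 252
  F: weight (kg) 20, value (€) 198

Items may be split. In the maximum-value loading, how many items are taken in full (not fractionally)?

4

Ratios (sorted): E 31.50, F 9.90, B 4.27, C 4.00, D 3.52, A 0.33
take E (8 @ 252); take F (20 @ 198); take B (37 @ 158); take C (35 @ 140); take 6/27 of D → 21.11. Capacity used 106/106.
4 item(s) taken whole; one partial (take 6/27 of D).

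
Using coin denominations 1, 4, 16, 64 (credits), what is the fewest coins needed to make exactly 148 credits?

4

Greedy: take as many of the largest coin as possible, then repeat with the remainder.
148 − 2×64→20 − 1×16→4 − 1×4→0
Total coins = 2 + 1 + 1 = 4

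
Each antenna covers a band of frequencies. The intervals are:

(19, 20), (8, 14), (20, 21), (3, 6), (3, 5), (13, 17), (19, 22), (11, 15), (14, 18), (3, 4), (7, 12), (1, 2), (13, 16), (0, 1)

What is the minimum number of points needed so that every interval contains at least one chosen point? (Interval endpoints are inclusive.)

5

Process intervals by earliest right end; each time one isn't hit yet, stab at its right endpoint.
Sorted: [0,1] [1,2] [3,4] [3,5] [3,6] [7,12] [8,14] [11,15] [13,16] [13,17] [14,18] [19,20] [20,21] [19,22]
{[0,1],[1,2]} hit by 1; {[3,4],[3,5],[3,6]} hit by 4; {[7,12],[8,14],[11,15]} hit by 12; {[13,16],[13,17],[14,18]} hit by 16; {[19,20],[20,21],[19,22]} hit by 20.
Points: 1, 4, 12, 16, 20 (5 total).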